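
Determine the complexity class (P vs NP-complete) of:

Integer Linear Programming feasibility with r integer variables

This problem is NP-complete: ILP feasibility is NP-complete (LP relaxation is in P).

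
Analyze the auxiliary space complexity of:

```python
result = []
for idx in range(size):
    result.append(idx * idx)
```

Space complexity: O(n).
Auxiliary storage grows linearly with the input size n in the worst case.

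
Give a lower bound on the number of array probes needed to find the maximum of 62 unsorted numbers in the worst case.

Adversary: any unprobed cell could hold a value larger than everything seen so far. If fewer than 62 cells are probed, the adversary places the max in an unprobed cell. So all 62 cells must be examined; together with 62-1 comparisons this is tight.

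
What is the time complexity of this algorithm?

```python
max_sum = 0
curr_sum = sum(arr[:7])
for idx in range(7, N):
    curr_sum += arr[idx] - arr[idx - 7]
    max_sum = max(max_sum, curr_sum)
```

Time complexity: O(n).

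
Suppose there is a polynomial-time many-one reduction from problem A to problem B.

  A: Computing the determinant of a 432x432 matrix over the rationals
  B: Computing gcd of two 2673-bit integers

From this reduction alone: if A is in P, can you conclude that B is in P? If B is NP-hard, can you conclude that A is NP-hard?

A poly-time reduction A <=_p B transfers tractability DOWN (B easy => A easy) and hardness UP (A hard => B hard), not the reverse.
From A in P, the reduction alone does NOT give B in P: any problem in P trivially reduces to SAT, yet SAT is not known to be in P.
From B NP-hard, the reduction alone does NOT give A NP-hard: again, easy problems reduce to hard ones.
(Here in fact A is P and B is P.)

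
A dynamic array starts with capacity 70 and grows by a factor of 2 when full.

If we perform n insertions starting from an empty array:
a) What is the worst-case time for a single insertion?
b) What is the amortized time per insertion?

(a) Worst-case single insertion: O(n) -- when the array is full at capacity c, the resize copies all c elements, and c can be Theta(n).
(b) Resizes happen at sizes 70, 140, 280, ... Total copy cost for n insertions: 70 + 140 + ... = O(n) (geometric series with ratio 1/2). Amortized cost per insertion: O(n)/n = O(1).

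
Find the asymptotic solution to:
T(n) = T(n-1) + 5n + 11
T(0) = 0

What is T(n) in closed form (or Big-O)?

Dominant term in sum is 5*sum(i, i=1..n) = 5*n*(n+1)/2 = O(n^2).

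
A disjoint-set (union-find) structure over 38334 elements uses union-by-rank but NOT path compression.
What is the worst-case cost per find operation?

Union-by-rank alone keeps every tree's height <= log_2(38334) ~= 15.2. Each find traverses from a node to its root, costing O(height) = O(log n). Without path compression this bound is tight.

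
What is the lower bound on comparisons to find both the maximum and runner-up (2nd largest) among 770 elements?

Lower bound: finding the max needs 770-1 comparisons. By an adversary weight-doubling argument, the maximum element must personally win at least ceil(log_2(770)) = 10 comparisons in any correct algorithm. The 2nd largest is among those 10 direct losers, and distinguishing it requires 10-1 more comparisons. Total >= 770-1 + 10-1 = 778. A balanced tournament achieves this bound exactly.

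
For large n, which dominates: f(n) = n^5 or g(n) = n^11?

g(n) = n^11 grows faster: n^11/n^5 = n^6 -> infinity.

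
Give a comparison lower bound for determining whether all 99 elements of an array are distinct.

In the algebraic decision-tree model, the YES region for element distinctness on 99 elements has 99! connected components (one per ordering). Ben-Or's theorem then gives a lower bound of Omega(log(n!)) = Omega(n log n).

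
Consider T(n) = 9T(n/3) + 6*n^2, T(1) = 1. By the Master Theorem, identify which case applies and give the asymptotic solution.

a=9, b=3, f(n)=6*n^2.
log_3(9) = 2, so n^(log_b(a)) = n^2.
f(n) = Theta(n^2), so Case 2 applies.
T(n) = Theta(n^2 log n).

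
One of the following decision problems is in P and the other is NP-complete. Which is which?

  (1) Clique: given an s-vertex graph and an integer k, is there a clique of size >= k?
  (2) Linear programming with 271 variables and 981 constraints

(1) is NP-complete: complement of Independent Set / Vertex Cover (with k part of the input).
(2) is P: the ellipsoid and interior-point methods run in polynomial time.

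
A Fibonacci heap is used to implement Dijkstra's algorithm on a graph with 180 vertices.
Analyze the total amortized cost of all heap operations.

Dijkstra performs 180 insert, 180 extract-min, and at most E decrease-key operations. With Fibonacci heap: insert O(1) amortized, extract-min O(log n) amortized, decrease-key O(1) amortized. Total with n = 180: O(n * 1 + n * log n + E * 1) = O(n log n + E).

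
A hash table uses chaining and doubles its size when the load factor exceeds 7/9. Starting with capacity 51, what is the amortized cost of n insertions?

Rehashing occurs when load exceeds 7/9. Total rehash cost is geometric series summing to O(n). Each insertion itself is O(1). Amortized: O(1).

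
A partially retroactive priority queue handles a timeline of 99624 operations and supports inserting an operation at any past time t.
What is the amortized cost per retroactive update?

Partially retroactive priority queues (Demaine-Iacono-Langerman) allow updates at past times with queries only at the present. With a balanced BST over the m = 99624 timeline events tracking bridges, each retroactive insert or delete is O(log m) amortized.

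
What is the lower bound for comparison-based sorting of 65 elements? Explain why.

A comparison-based sorting algorithm corresponds to a decision tree. With 65! possible permutations, the tree has 65! leaves. The height is at least log_2(65!) = Omega(n log n) by Stirling's approximation.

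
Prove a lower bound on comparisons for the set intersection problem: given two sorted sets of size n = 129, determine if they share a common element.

For two sorted arrays of size n = 129, any correct algorithm must examine Omega(n) elements. If fewer are examined, an adversary places a common element in an unexamined gap. A merge-based scan achieves O(n), so the bound is tight.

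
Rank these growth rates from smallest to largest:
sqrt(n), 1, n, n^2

Ordered by growth rate: 1 < sqrt(n) < n < n^2.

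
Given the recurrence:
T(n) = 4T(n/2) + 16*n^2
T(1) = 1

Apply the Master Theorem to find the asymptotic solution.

a=4, b=2, f(n)=16*n^2. log_2(4) = 2. Case 2: T(n) = O(n^2 log n).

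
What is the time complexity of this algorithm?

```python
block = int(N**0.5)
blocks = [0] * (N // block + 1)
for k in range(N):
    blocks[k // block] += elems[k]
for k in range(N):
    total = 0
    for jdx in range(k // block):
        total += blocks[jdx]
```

Time complexity: O(n * sqrt(n)).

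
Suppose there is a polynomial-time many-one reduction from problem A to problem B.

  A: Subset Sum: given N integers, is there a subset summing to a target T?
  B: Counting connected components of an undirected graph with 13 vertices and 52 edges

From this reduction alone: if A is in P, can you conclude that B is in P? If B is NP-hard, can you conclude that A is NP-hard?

A poly-time reduction A <=_p B transfers tractability DOWN (B easy => A easy) and hardness UP (A hard => B hard), not the reverse.
From A in P, the reduction alone does NOT give B in P: any problem in P trivially reduces to SAT, yet SAT is not known to be in P.
From B NP-hard, the reduction alone does NOT give A NP-hard: again, easy problems reduce to hard ones.
(Here in fact A is NP-complete and B is in P, so no such reduction is known -- its existence would imply P = NP; the analysis concerns only what the assumed reduction would or would not let you conclude.)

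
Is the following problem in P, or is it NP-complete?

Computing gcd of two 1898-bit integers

This problem is in P: the Euclidean algorithm runs in polynomial time in the bit-length.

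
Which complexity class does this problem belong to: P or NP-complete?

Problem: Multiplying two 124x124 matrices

This problem is in P: the schoolbook algorithm runs in O(n^3).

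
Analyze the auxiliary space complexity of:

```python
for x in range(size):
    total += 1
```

Space complexity: O(1).
Only a constant amount of auxiliary storage is used; nothing grows with n.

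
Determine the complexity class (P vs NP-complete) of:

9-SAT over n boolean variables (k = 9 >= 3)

This problem is NP-complete: 3-SAT is NP-complete (Cook-Levin); k-SAT for k>=3 reduces from 3-SAT.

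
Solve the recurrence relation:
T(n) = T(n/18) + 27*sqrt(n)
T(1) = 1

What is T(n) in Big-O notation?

Each level contributes sqrt(n/18^k). Geometric series with ratio 1/sqrt(18) < 1 sums to O(sqrt(n)).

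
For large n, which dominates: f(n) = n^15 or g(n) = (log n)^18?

f(n) = n^15 grows faster: any positive polynomial dominates any polylog.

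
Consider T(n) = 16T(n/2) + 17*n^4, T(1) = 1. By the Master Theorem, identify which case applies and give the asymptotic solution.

a=16, b=2, f(n)=17*n^4.
log_2(16) = 4, so n^(log_b(a)) = n^4.
f(n) = Theta(n^4), so Case 2 applies.
T(n) = Theta(n^4 log n).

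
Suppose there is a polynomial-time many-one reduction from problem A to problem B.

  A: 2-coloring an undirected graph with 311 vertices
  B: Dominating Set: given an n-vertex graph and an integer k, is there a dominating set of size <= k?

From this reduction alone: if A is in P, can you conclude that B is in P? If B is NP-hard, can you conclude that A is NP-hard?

A poly-time reduction A <=_p B transfers tractability DOWN (B easy => A easy) and hardness UP (A hard => B hard), not the reverse.
From A in P, the reduction alone does NOT give B in P: any problem in P trivially reduces to SAT, yet SAT is not known to be in P.
From B NP-hard, the reduction alone does NOT give A NP-hard: again, easy problems reduce to hard ones.
(Here in fact A is P and B is NP-complete.)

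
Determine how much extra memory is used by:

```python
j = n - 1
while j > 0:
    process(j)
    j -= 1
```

Space complexity: O(1).
Only a constant amount of auxiliary storage is used; nothing grows with n.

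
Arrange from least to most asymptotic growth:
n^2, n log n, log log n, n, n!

Ordered by growth rate: log log n < n < n log n < n^2 < n!.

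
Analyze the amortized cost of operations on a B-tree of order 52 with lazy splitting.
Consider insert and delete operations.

In a B-tree of order 52, a node splits when it has 52 keys. With lazy splitting, we use potential Phi = number of full nodes + number of near-empty nodes. Each split costs O(1) but reduces potential. Between splits, at least 26 insertions must occur in that node. Amortized structural cost is O(1) per operation, plus O(log_52 n) traversal.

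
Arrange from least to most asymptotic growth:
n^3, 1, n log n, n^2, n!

Ordered by growth rate: 1 < n log n < n^2 < n^3 < n!.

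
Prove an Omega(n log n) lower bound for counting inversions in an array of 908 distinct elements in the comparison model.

Decision-tree argument: at any leaf, the comparisons made (with transitivity) must totally order all 908 elements -- otherwise some pair (i,j) is unordered, and an adversary can present two inputs agreeing on every comparison made but with that pair flipped, changing the inversion count by 1, so the leaf's output is wrong on one of them. Hence the tree has >= 908! leaves and height >= log_2(908!) = Omega(n log n). Modified merge sort achieves O(n log n).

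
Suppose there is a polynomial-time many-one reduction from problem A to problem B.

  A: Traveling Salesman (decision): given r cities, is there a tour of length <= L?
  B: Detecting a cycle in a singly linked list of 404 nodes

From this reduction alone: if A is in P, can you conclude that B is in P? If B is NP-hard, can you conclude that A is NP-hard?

A poly-time reduction A <=_p B transfers tractability DOWN (B easy => A easy) and hardness UP (A hard => B hard), not the reverse.
From A in P, the reduction alone does NOT give B in P: any problem in P trivially reduces to SAT, yet SAT is not known to be in P.
From B NP-hard, the reduction alone does NOT give A NP-hard: again, easy problems reduce to hard ones.
(Here in fact A is NP-complete and B is in P, so no such reduction is known -- its existence would imply P = NP; the analysis concerns only what the assumed reduction would or would not let you conclude.)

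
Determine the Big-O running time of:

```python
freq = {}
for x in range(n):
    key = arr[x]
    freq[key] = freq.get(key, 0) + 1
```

Time complexity: O(n).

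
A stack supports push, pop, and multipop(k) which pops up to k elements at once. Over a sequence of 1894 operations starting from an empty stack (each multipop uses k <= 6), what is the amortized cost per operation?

Each element is pushed exactly once and popped at most once (whether by pop or as part of a multipop). So the total number of individual pops over the whole sequence is at most the number of pushes, which is at most 1894. Total work <= 2 * 1894, hence O(1) amortized per operation.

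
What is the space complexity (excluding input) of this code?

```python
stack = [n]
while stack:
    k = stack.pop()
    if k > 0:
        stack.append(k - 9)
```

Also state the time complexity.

Space complexity: O(1).
Only a constant amount of auxiliary storage is used; nothing grows with n.
Time complexity: O(n).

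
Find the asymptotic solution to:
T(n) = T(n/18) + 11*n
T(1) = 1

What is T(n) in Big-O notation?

Geometric series: 11*n*(1 + 1/18 + 1/18^2 + ...) = O(n). T(n) = O(n).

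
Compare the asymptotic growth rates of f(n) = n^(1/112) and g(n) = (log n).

f(n) = n^(1/112) grows faster: any positive power of n dominates any polylog.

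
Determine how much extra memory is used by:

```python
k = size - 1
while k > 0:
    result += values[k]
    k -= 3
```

Space complexity: O(1).
Only a constant amount of auxiliary storage is used; nothing grows with n.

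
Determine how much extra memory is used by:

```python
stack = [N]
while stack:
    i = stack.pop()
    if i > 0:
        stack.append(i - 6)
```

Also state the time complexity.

Space complexity: O(1).
Only a constant amount of auxiliary storage is used; nothing grows with n.
Time complexity: O(n).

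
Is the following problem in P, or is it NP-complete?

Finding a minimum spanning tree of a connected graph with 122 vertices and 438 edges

This problem is in P: Kruskal's / Prim's algorithms run in polynomial time.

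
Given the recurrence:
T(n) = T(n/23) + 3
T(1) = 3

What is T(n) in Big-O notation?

Each step divides n by 23 and adds 3. After log_23(n) steps, T(n) = O(log n).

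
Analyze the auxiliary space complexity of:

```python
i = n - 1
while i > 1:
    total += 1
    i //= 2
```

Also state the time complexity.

Space complexity: O(1).
Only a constant amount of auxiliary storage is used; nothing grows with n.
Time complexity: O(log n).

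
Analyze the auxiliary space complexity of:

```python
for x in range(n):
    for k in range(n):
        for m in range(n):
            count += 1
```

Space complexity: O(1).
Only a constant amount of auxiliary storage is used; nothing grows with n.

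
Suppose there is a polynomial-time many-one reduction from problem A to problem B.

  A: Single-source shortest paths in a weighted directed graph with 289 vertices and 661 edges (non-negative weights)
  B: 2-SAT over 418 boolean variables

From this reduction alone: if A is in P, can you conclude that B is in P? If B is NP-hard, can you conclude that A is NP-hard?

A poly-time reduction A <=_p B transfers tractability DOWN (B easy => A easy) and hardness UP (A hard => B hard), not the reverse.
From A in P, the reduction alone does NOT give B in P: any problem in P trivially reduces to SAT, yet SAT is not known to be in P.
From B NP-hard, the reduction alone does NOT give A NP-hard: again, easy problems reduce to hard ones.
(Here in fact A is P and B is P.)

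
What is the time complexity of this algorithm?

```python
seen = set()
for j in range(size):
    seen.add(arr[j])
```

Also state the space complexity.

Time complexity: O(n).
Space complexity: O(n).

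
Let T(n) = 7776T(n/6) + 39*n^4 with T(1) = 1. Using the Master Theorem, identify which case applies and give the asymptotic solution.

a=7776, b=6, f(n)=39*n^4.
log_6(7776) = 5 > 4.
Since f(n) = O(n^4) is polynomially smaller than n^5, Case 1 applies.
T(n) = Theta(n^5).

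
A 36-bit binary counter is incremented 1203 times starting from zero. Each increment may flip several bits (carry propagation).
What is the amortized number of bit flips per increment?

Bit i flips on every 2^i-th increment, so over 1203 increments bit i flips floor(1203/2^i) times. Summing over i: total flips < 2 * 1203. Amortized: < 2 = O(1) per increment.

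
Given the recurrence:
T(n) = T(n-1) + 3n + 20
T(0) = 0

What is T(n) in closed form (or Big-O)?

Dominant term in sum is 3*sum(i, i=1..n) = 3*n*(n+1)/2 = O(n^2).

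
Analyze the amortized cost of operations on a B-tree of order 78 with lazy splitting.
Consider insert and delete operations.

In a B-tree of order 78, a node splits when it has 78 keys. With lazy splitting, we use potential Phi = number of full nodes + number of near-empty nodes. Each split costs O(1) but reduces potential. Between splits, at least 39 insertions must occur in that node. Amortized structural cost is O(1) per operation, plus O(log_78 n) traversal.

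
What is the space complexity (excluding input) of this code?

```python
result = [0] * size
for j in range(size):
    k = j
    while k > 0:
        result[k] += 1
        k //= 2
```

Space complexity: O(n).
Auxiliary storage grows linearly with the input size n in the worst case.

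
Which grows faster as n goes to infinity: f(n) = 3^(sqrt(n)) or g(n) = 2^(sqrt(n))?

f(n) = 3^(sqrt(n)) grows faster: ratio is (3/2)^(sqrt(n)) -> infinity since 3/2 > 1.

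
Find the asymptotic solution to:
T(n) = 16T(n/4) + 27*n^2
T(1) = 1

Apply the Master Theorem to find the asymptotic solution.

a=16, b=4, f(n)=27*n^2. log_4(16) = 2. Case 2: T(n) = O(n^2 log n).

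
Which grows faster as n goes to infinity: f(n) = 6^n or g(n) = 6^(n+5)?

f(n) = 6^n and g(n) = 6^(n+5) are Theta of each other: 6^(n+5) = 6^5 * 6^n = Theta(6^n).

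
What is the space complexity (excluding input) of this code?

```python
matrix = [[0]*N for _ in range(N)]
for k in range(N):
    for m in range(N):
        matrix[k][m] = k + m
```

Space complexity: O(n^2).
A 2D structure of size n x n is allocated.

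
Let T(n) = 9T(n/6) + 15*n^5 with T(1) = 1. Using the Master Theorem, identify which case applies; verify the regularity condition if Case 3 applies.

a=9, b=6, f(n)=15*n^5.
log_6(9) = 1.226 < 5.
f(n) = Omega(n^(1.226+epsilon)) for some epsilon > 0, so Case 3 is the candidate.
Regularity: a*f(n/b) = 9*15*(n/6)^5 = (9/7776)*15*n^5 <= c*f(n) with c = 9/7776 < 1. Satisfied.
Case 3: T(n) = Theta(n^5).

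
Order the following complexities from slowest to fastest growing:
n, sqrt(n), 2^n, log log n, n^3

Ordered by growth rate: log log n < sqrt(n) < n < n^3 < 2^n.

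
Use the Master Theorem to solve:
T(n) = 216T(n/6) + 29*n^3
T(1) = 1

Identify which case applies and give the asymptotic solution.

a=216, b=6, f(n)=29*n^3.
log_6(216) = 3, so n^(log_b(a)) = n^3.
f(n) = Theta(n^3), so Case 2 applies.
T(n) = Theta(n^3 log n).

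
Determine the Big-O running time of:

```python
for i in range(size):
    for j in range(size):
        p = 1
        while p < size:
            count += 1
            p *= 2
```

Time complexity: O(n^2 log n).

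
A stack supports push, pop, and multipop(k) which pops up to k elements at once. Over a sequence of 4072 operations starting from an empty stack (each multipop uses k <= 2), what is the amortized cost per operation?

Each element is pushed exactly once and popped at most once (whether by pop or as part of a multipop). So the total number of individual pops over the whole sequence is at most the number of pushes, which is at most 4072. Total work <= 2 * 4072, hence O(1) amortized per operation.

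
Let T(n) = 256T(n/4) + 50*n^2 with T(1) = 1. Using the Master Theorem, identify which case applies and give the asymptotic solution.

a=256, b=4, f(n)=50*n^2.
log_4(256) = 4 > 2.
Since f(n) = O(n^2) is polynomially smaller than n^4, Case 1 applies.
T(n) = Theta(n^4).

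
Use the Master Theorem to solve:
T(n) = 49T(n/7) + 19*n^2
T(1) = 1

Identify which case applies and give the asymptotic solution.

a=49, b=7, f(n)=19*n^2.
log_7(49) = 2, so n^(log_b(a)) = n^2.
f(n) = Theta(n^2), so Case 2 applies.
T(n) = Theta(n^2 log n).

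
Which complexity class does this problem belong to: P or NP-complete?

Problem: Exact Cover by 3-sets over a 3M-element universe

This problem is NP-complete: one of Karp's 21 NP-complete problems.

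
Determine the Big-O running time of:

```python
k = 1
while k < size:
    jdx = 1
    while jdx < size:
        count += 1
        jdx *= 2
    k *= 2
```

Time complexity: O(log^2 n).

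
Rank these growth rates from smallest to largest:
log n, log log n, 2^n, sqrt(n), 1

Ordered by growth rate: 1 < log log n < log n < sqrt(n) < 2^n.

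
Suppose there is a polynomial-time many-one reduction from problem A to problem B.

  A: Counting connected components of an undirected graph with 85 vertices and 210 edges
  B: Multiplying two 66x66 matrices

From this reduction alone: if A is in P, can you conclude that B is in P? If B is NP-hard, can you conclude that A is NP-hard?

A poly-time reduction A <=_p B transfers tractability DOWN (B easy => A easy) and hardness UP (A hard => B hard), not the reverse.
From A in P, the reduction alone does NOT give B in P: any problem in P trivially reduces to SAT, yet SAT is not known to be in P.
From B NP-hard, the reduction alone does NOT give A NP-hard: again, easy problems reduce to hard ones.
(Here in fact A is P and B is P.)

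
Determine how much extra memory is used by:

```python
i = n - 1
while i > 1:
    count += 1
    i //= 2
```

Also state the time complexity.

Space complexity: O(1).
Only a constant amount of auxiliary storage is used; nothing grows with n.
Time complexity: O(log n).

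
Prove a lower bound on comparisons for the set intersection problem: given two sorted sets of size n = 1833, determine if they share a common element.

For two sorted arrays of size n = 1833, any correct algorithm must examine Omega(n) elements. If fewer are examined, an adversary places a common element in an unexamined gap. A merge-based scan achieves O(n), so the bound is tight.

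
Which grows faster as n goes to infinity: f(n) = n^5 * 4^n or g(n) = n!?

g(n) = n! grows faster: by Stirling n! ~ (n/e)^n sqrt(2*pi*n); (n/e)^n eventually dominates n^5 * 4^n.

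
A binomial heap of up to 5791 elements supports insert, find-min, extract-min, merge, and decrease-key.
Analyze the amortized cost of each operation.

A binomial heap with n <= 5791 elements has at most floor(log_2 5791) + 1 = 13 trees. Using potential Phi = number of trees: Insert adds one tree, but cascading merges reduce count -- amortized O(1). Find-min reads the cached minimum pointer: O(1). Extract-min creates O(log n) new trees: O(log n). Merge combines tree lists: O(log n). Decrease-key sifts the element up its tree of height <= log n: O(log n).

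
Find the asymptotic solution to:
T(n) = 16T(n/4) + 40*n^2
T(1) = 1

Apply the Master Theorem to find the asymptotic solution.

a=16, b=4, f(n)=40*n^2. log_4(16) = 2. Case 2: T(n) = O(n^2 log n).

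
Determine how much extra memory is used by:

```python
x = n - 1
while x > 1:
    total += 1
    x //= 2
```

Space complexity: O(1).
Only a constant amount of auxiliary storage is used; nothing grows with n.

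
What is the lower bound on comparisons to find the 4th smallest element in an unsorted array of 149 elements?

Finding the 4th smallest of 149 elements requires Omega(n) comparisons. Every element must participate in at least one comparison; otherwise it could be the 4th smallest.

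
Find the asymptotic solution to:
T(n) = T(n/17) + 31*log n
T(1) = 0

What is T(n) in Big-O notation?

Each of the log_17(n) levels adds O(log n). T(n) = O(log^2 n).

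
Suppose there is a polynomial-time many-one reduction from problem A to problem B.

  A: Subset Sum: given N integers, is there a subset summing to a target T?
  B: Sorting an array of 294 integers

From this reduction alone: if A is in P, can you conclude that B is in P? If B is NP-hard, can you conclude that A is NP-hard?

A poly-time reduction A <=_p B transfers tractability DOWN (B easy => A easy) and hardness UP (A hard => B hard), not the reverse.
From A in P, the reduction alone does NOT give B in P: any problem in P trivially reduces to SAT, yet SAT is not known to be in P.
From B NP-hard, the reduction alone does NOT give A NP-hard: again, easy problems reduce to hard ones.
(Here in fact A is NP-complete and B is in P, so no such reduction is known -- its existence would imply P = NP; the analysis concerns only what the assumed reduction would or would not let you conclude.)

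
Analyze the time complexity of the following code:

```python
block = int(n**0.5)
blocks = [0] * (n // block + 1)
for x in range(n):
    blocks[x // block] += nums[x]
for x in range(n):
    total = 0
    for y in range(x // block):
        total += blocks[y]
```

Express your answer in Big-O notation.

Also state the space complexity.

Time complexity: O(n * sqrt(n)).
Space complexity: O(sqrt(n)).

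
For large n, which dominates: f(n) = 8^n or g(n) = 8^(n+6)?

f(n) = 8^n and g(n) = 8^(n+6) are Theta of each other: 8^(n+6) = 8^6 * 8^n = Theta(8^n).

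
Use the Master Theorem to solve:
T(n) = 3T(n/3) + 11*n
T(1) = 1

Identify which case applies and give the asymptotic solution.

a=3, b=3, f(n)=11*n.
log_3(3) = 1, so n^(log_b(a)) = n.
f(n) = Theta(n), so Case 2 applies.
T(n) = Theta(n log n).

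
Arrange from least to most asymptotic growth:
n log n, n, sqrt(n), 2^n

Ordered by growth rate: sqrt(n) < n < n log n < 2^n.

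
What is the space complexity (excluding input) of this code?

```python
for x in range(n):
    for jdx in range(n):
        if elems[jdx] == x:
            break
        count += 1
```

Space complexity: O(1).
Only a constant amount of auxiliary storage is used; nothing grows with n.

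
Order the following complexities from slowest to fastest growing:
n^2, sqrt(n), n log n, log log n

Ordered by growth rate: log log n < sqrt(n) < n log n < n^2.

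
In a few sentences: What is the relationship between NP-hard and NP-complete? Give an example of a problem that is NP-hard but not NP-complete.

NP-hard: at least as hard as any NP problem (but need not be in NP). NP-complete = NP-hard intersection NP. The Halting Problem is NP-hard but undecidable (not in NP). The optimization version of TSP is NP-hard but not a decision problem.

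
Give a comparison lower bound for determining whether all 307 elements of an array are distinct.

In the algebraic decision-tree model, the YES region for element distinctness on 307 elements has 307! connected components (one per ordering). Ben-Or's theorem then gives a lower bound of Omega(log(n!)) = Omega(n log n).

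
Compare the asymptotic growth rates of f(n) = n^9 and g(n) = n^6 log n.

f(n) = n^9 grows faster: n^9 / (n^6 log n) = n^3/log n -> infinity.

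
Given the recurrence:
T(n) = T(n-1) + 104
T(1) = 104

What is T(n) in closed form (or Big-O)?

Unrolling: T(n) = T(n-1) + 104 = T(n-2) + 2*104 = ... = T(1) + (n-1)*104 = 104 + (n-1)*104 = 104n.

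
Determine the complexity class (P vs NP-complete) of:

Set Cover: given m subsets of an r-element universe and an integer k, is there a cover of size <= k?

This problem is NP-complete: one of Karp's 21 NP-complete problems (with k part of the input).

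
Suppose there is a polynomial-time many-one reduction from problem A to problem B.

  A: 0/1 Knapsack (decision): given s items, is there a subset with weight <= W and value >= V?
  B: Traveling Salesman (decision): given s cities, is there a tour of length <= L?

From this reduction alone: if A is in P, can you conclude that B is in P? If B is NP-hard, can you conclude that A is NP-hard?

A poly-time reduction A <=_p B transfers tractability DOWN (B easy => A easy) and hardness UP (A hard => B hard), not the reverse.
From A in P, the reduction alone does NOT give B in P: any problem in P trivially reduces to SAT, yet SAT is not known to be in P.
From B NP-hard, the reduction alone does NOT give A NP-hard: again, easy problems reduce to hard ones.
(Here in fact A is NP-complete and B is NP-complete.)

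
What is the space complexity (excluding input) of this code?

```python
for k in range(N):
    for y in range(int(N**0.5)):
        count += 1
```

Space complexity: O(1).
Only a constant amount of auxiliary storage is used; nothing grows with n.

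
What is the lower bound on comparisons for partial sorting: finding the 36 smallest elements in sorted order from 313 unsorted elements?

Finding 36 smallest of 313 in sorted order: Omega(313) to identify the 36 smallest, plus Omega(36 log 36) to sort them. Total: Omega(n + k log k).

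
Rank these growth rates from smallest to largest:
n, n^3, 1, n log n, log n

Ordered by growth rate: 1 < log n < n < n log n < n^3.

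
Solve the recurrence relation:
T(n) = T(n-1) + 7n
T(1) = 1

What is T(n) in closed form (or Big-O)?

Unrolling: T(n) = 1 + 7*(2 + 3 + ... + n) = 1 + 7*(n(n+1)/2 - 1) = O(n^2).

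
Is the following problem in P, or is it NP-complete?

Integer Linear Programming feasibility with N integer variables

This problem is NP-complete: ILP feasibility is NP-complete (LP relaxation is in P).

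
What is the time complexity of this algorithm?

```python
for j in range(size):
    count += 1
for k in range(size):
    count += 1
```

Time complexity: O(n).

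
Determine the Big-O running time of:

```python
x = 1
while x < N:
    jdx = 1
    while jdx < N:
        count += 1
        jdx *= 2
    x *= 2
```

Time complexity: O(log^2 n).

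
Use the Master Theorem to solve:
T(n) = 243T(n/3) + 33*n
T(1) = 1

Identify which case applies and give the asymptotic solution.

a=243, b=3, f(n)=33*n.
log_3(243) = 5 > 1.
Since f(n) = O(n^1) is polynomially smaller than n^5, Case 1 applies.
T(n) = Theta(n^5).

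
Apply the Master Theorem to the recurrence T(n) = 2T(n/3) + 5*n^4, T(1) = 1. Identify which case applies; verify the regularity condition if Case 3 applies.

a=2, b=3, f(n)=5*n^4.
log_3(2) = 0.6309 < 4.
f(n) = Omega(n^(0.6309+epsilon)) for some epsilon > 0, so Case 3 is the candidate.
Regularity: a*f(n/b) = 2*5*(n/3)^4 = (2/81)*5*n^4 <= c*f(n) with c = 2/81 < 1. Satisfied.
Case 3: T(n) = Theta(n^4).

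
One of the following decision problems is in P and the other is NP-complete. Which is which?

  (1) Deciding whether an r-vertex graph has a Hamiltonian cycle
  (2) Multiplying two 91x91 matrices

(1) is NP-complete: one of Karp's 21 NP-complete problems.
(2) is P: the schoolbook algorithm runs in O(n^3).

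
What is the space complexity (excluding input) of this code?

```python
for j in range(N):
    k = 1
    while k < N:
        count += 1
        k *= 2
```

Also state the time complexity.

Space complexity: O(1).
Only a constant amount of auxiliary storage is used; nothing grows with n.
Time complexity: O(n log n).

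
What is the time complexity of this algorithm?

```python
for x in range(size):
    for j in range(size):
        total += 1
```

Time complexity: O(n^2).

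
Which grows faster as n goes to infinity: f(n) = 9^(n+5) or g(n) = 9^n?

f(n) = 9^(n+5) and g(n) = 9^n are Theta of each other: 9^(n+5) = 9^5 * 9^n = Theta(9^n).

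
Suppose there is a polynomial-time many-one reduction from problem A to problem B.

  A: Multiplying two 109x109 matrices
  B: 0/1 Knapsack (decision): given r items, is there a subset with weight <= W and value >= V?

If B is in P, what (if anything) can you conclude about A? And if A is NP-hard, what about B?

A poly-time reduction A <=_p B means any A-instance can be transformed to a B-instance in poly time.
If B is in P: compose the reduction with B's poly-time algorithm to solve A in poly time, so A is in P.
If A is NP-hard: every NP problem reduces to A, which reduces to B; composing reductions, every NP problem reduces to B, so B is NP-hard.
(Here in fact A is P and B is NP-complete.)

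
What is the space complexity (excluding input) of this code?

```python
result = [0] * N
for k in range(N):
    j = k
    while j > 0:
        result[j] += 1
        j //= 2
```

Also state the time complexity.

Space complexity: O(n).
Auxiliary storage grows linearly with the input size n in the worst case.
Time complexity: O(n log n).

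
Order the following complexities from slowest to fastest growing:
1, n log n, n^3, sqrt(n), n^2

Ordered by growth rate: 1 < sqrt(n) < n log n < n^2 < n^3.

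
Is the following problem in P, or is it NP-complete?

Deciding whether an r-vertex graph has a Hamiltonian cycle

This problem is NP-complete: one of Karp's 21 NP-complete problems.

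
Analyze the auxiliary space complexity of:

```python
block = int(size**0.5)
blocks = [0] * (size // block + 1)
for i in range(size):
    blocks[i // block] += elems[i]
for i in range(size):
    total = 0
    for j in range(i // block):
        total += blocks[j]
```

Space complexity: O(sqrt(n)).
Storage scales with sqrt(n).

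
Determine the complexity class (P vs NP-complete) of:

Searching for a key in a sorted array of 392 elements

This problem is in P: binary search runs in O(log n).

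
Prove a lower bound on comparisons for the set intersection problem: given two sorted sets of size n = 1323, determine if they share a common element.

For two sorted arrays of size n = 1323, any correct algorithm must examine Omega(n) elements. If fewer are examined, an adversary places a common element in an unexamined gap. A merge-based scan achieves O(n), so the bound is tight.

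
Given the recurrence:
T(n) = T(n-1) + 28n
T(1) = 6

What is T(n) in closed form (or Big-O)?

Unrolling: T(n) = 6 + 28*(2 + 3 + ... + n) = 6 + 28*(n(n+1)/2 - 1) = O(n^2).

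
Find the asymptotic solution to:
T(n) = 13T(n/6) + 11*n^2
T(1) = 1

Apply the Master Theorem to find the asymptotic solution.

a=13, b=6, f(n)=11*n^2. log_6(13) = 1.432 < 2. Case 3: T(n) = O(n^2).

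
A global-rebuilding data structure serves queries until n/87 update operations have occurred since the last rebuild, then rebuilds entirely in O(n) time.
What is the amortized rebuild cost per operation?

The O(n) rebuild is triggered by n/87 operations, so each contributes O(n)/(n/87) = O(87) = O(1) to the rebuild cost.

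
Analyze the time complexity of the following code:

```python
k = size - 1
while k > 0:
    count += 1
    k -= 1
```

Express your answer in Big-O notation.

Time complexity: O(n).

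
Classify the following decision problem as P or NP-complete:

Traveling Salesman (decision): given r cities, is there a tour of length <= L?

This problem is NP-complete: reduces from Hamiltonian Cycle.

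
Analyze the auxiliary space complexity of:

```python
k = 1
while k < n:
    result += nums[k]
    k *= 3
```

Space complexity: O(1).
Only a constant amount of auxiliary storage is used; nothing grows with n.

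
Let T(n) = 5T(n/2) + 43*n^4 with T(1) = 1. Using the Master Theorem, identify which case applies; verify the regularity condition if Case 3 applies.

a=5, b=2, f(n)=43*n^4.
log_2(5) = 2.322 < 4.
f(n) = Omega(n^(2.322+epsilon)) for some epsilon > 0, so Case 3 is the candidate.
Regularity: a*f(n/b) = 5*43*(n/2)^4 = (5/16)*43*n^4 <= c*f(n) with c = 5/16 < 1. Satisfied.
Case 3: T(n) = Theta(n^4).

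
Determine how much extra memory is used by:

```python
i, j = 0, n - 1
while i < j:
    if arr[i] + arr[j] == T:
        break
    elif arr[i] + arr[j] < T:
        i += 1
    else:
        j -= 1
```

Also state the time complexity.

Space complexity: O(1).
Only a constant amount of auxiliary storage is used; nothing grows with n.
Time complexity: O(n).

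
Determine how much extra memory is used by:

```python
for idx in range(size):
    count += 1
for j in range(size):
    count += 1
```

Space complexity: O(1).
Only a constant amount of auxiliary storage is used; nothing grows with n.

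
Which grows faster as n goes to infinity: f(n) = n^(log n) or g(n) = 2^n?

g(n) = 2^n grows faster: take logs: log(n^(log n)) = (log n)^2, log(2^n) = n log 2; n dominates (log n)^2.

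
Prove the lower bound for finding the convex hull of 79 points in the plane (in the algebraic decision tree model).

Reduction from sorting: given 79 numbers x_1,...,x_{79}, map x_i to the point (x_i, x_i^2) on the parabola y = x^2. All points are on the convex hull, and walking the hull gives them in sorted x-order. Since sorting requires Omega(n log n), so does planar convex hull.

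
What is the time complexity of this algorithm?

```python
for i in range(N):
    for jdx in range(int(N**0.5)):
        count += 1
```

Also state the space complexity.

Time complexity: O(n * sqrt(n)).
Space complexity: O(1).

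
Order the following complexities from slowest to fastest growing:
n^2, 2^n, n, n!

Ordered by growth rate: n < n^2 < 2^n < n!.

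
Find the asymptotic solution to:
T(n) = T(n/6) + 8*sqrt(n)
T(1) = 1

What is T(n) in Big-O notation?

Each level contributes sqrt(n/6^k). Geometric series with ratio 1/sqrt(6) < 1 sums to O(sqrt(n)).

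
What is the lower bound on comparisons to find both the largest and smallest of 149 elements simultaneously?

Pair elements first (floor(149/2) comparisons), then find max among winners and min among losers. Total: ceil(3*149/2) - 2 = 222 comparisons.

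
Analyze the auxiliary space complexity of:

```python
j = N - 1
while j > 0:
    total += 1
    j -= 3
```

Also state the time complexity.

Space complexity: O(1).
Only a constant amount of auxiliary storage is used; nothing grows with n.
Time complexity: O(n).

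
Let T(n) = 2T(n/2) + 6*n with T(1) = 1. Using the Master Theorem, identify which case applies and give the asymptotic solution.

a=2, b=2, f(n)=6*n.
log_2(2) = 1, so n^(log_b(a)) = n.
f(n) = Theta(n), so Case 2 applies.
T(n) = Theta(n log n).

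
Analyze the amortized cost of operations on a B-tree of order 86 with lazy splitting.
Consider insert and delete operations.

In a B-tree of order 86, a node splits when it has 86 keys. With lazy splitting, we use potential Phi = number of full nodes + number of near-empty nodes. Each split costs O(1) but reduces potential. Between splits, at least 43 insertions must occur in that node. Amortized structural cost is O(1) per operation, plus O(log_86 n) traversal.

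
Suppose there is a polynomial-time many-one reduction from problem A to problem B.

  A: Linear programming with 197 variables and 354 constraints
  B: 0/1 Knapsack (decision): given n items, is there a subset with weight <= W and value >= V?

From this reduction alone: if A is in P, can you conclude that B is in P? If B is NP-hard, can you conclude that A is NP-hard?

A poly-time reduction A <=_p B transfers tractability DOWN (B easy => A easy) and hardness UP (A hard => B hard), not the reverse.
From A in P, the reduction alone does NOT give B in P: any problem in P trivially reduces to SAT, yet SAT is not known to be in P.
From B NP-hard, the reduction alone does NOT give A NP-hard: again, easy problems reduce to hard ones.
(Here in fact A is P and B is NP-complete.)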